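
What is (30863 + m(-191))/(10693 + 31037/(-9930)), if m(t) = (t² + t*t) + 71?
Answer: 1031687280/106150453 ≈ 9.7191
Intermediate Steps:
m(t) = 71 + 2*t² (m(t) = (t² + t²) + 71 = 2*t² + 71 = 71 + 2*t²)
(30863 + m(-191))/(10693 + 31037/(-9930)) = (30863 + (71 + 2*(-191)²))/(10693 + 31037/(-9930)) = (30863 + (71 + 2*36481))/(10693 + 31037*(-1/9930)) = (30863 + (71 + 72962))/(10693 - 31037/9930) = (30863 + 73033)/(106150453/9930) = 103896*(9930/106150453) = 1031687280/106150453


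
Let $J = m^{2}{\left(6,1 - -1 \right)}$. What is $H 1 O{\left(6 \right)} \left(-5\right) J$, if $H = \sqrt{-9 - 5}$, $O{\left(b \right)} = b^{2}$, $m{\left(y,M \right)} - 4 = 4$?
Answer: $- 11520 i \sqrt{14} \approx - 43104.0 i$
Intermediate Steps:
$m{\left(y,M \right)} = 8$ ($m{\left(y,M \right)} = 4 + 4 = 8$)
$H = i \sqrt{14}$ ($H = \sqrt{-14} = i \sqrt{14} \approx 3.7417 i$)
$J = 64$ ($J = 8^{2} = 64$)
$H 1 O{\left(6 \right)} \left(-5\right) J = i \sqrt{14} \cdot 1 \cdot 6^{2} \left(-5\right) 64 = i \sqrt{14} \cdot 1 \cdot 36 \left(-5\right) 64 = i \sqrt{14} \cdot 36 \left(-5\right) 64 = i \sqrt{14} \left(\left(-180\right) 64\right) = i \sqrt{14} \left(-11520\right) = - 11520 i \sqrt{14}$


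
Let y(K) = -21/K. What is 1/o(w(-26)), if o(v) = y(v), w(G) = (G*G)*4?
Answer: -2704/21 ≈ -128.76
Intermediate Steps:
w(G) = 4*G² (w(G) = G²*4 = 4*G²)
o(v) = -21/v
1/o(w(-26)) = 1/(-21/(4*(-26)²)) = 1/(-21/(4*676)) = 1/(-21/2704) = -2704/21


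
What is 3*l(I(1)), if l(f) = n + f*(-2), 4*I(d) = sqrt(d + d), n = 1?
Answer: 3 - 3*sqrt(2)/2 ≈ 0.87868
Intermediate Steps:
I(d) = sqrt(2)*sqrt(d)/4 (I(d) = sqrt(d + d)/4 = sqrt(2*d)/4 = (sqrt(2)*sqrt(d))/4 = sqrt(2)*sqrt(d)/4)
l(f) = 1 - 2*f (l(f) = 1 + f*(-2) = 1 - 2*f)
3*l(I(1)) = 3*(1 - sqrt(2)*sqrt(1)/2) = 3*(1 - sqrt(2)/2) = 3 - 3*sqrt(2)/2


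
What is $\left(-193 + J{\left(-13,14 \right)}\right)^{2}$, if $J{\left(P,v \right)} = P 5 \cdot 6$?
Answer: $339889$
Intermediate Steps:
$J{\left(P,v \right)} = 30 P$ ($J{\left(P,v \right)} = 5 P 6 = 30 P$)
$\left(-193 + J{\left(-13,14 \right)}\right)^{2} = \left(-193 + 30 \left(-13\right)\right)^{2} = \left(-193 - 390\right)^{2} = \left(-583\right)^{2} = 339889$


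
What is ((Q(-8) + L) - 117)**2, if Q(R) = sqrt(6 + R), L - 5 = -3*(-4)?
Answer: (100 - I*sqrt(2))**2 ≈ 9998.0 - 282.84*I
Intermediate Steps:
L = 17 (L = 5 - 3*(-4) = 5 + 12 = 17)
((Q(-8) + L) - 117)**2 = ((sqrt(6 - 8) + 17) - 117)**2 = ((sqrt(-2) + 17) - 117)**2 = ((I*sqrt(2) + 17) - 117)**2 = ((17 + I*sqrt(2)) - 117)**2 = (-100 + I*sqrt(2))**2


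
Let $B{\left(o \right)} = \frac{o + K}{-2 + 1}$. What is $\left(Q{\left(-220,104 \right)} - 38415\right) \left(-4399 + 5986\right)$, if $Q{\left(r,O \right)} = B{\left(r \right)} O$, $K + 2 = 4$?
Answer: $-24984141$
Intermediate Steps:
$K = 2$ ($K = -2 + 4 = 2$)
$B{\left(o \right)} = -2 - o$ ($B{\left(o \right)} = \frac{o + 2}{-2 + 1} = \frac{2 + o}{-1} = \left(2 + o\right) \left(-1\right) = -2 - o$)
$Q{\left(r,O \right)} = O \left(-2 - r\right)$ ($Q{\left(r,O \right)} = \left(-2 - r\right) O = O \left(-2 - r\right)$)
$\left(Q{\left(-220,104 \right)} - 38415\right) \left(-4399 + 5986\right) = \left(\left(-1\right) 104 \left(2 - 220\right) - 38415\right) \left(-4399 + 5986\right) = \left(\left(-1\right) 104 \left(-218\right) - 38415\right) 1587 = \left(22672 - 38415\right) 1587 = \left(-15743\right) 1587 = -24984141$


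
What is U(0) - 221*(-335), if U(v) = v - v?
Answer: 74035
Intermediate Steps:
U(v) = 0
U(0) - 221*(-335) = 0 - 221*(-335) = 0 + 74035 = 74035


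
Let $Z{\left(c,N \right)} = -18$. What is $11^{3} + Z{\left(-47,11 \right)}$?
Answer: $1313$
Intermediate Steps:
$11^{3} + Z{\left(-47,11 \right)} = 11^{3} - 18 = 1331 - 18 = 1313$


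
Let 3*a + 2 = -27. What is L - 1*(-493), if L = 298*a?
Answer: -7163/3 ≈ -2387.7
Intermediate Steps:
a = -29/3 (a = -⅔ + (⅓)*(-27) = -⅔ - 9 = -29/3 ≈ -9.6667)
L = -8642/3 (L = 298*(-29/3) = -8642/3 ≈ -2880.7)
L - 1*(-493) = -8642/3 - 1*(-493) = -8642/3 + 493 = -7163/3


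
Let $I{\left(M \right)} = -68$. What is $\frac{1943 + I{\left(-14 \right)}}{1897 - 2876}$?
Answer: $- \frac{1875}{979} \approx -1.9152$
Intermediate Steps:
$\frac{1943 + I{\left(-14 \right)}}{1897 - 2876} = \frac{1943 - 68}{1897 - 2876} = \frac{1875}{-979} = 1875 \left(- \frac{1}{979}\right) = - \frac{1875}{979}$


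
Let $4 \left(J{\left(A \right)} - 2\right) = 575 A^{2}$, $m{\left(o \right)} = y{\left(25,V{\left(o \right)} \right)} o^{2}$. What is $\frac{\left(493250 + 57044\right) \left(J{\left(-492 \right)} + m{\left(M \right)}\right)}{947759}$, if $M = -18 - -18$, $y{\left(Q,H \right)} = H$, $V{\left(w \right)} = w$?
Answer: $\frac{19148416330388}{947759} \approx 2.0204 \cdot 10^{7}$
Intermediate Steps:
$M = 0$ ($M = -18 + 18 = 0$)
$m{\left(o \right)} = o^{3}$ ($m{\left(o \right)} = o o^{2} = o^{3}$)
$J{\left(A \right)} = 2 + \frac{575 A^{2}}{4}$
$\frac{\left(493250 + 57044\right) \left(J{\left(-492 \right)} + m{\left(M \right)}\right)}{947759} = \frac{\left(493250 + 57044\right) \left(\left(2 + \frac{575 \left(-492\right)^{2}}{4}\right) + 0^{3}\right)}{947759} = 550294 \left(\left(2 + \frac{575}{4} \cdot 242064\right) + 0\right) \frac{1}{947759} = 550294 \left(\left(2 + 34796700\right) + 0\right) \frac{1}{947759} = 550294 \left(34796702 + 0\right) \frac{1}{947759} = 550294 \cdot 34796702 \cdot \frac{1}{947759} = 19148416330388 \cdot \frac{1}{947759} = \frac{19148416330388}{947759}$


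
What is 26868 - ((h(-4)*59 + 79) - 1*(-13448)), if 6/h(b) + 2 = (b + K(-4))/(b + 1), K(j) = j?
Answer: 12810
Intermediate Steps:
h(b) = 6/(-2 + (-4 + b)/(1 + b)) (h(b) = 6/(-2 + (b - 4)/(b + 1)) = 6/(-2 + (-4 + b)/(1 + b)))
26868 - ((h(-4)*59 + 79) - 1*(-13448)) = 26868 - (((6*(-1 - 1*(-4))/(6 - 4))*59 + 79) - 1*(-13448)) = 26868 - (((6*(-1 + 4)/2)*59 + 79) + 13448) = 26868 - (((6*(½)*3)*59 + 79) + 13448) = 26868 - ((9*59 + 79) + 13448) = 26868 - ((531 + 79) + 13448) = 26868 - (610 + 13448) = 26868 - 1*14058 = 26868 - 14058 = 12810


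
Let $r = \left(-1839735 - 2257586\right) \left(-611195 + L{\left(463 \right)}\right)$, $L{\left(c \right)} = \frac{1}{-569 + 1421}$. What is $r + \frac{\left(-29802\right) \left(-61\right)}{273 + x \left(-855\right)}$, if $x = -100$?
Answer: $\frac{61002652854077162677}{24359532} \approx 2.5043 \cdot 10^{12}$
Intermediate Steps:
$L{\left(c \right)} = \frac{1}{852}$
$r = \frac{2133631312425619}{852}$ ($r = \left(-1839735 - 2257586\right) \left(-611195 + \frac{1}{852}\right) = \left(-4097321\right) \left(- \frac{520738139}{852}\right) = \frac{2133631312425619}{852} \approx 2.5043 \cdot 10^{12}$)
$r + \frac{\left(-29802\right) \left(-61\right)}{273 + x \left(-855\right)} = \frac{2133631312425619}{852} + \frac{\left(-29802\right) \left(-61\right)}{273 - -85500} = \frac{2133631312425619}{852} + \frac{1817922}{273 + 85500} = \frac{2133631312425619}{852} + \frac{1817922}{85773} = \frac{2133631312425619}{852} + 1817922 \cdot \frac{1}{85773} = \frac{2133631312425619}{852} + \frac{605974}{28591} = \frac{61002652854077162677}{24359532}$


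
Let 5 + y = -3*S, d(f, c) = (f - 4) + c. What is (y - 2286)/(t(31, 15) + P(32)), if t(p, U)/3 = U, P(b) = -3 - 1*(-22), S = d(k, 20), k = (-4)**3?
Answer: -2147/64 ≈ -33.547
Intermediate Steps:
k = -64
d(f, c) = -4 + c + f (d(f, c) = (-4 + f) + c = -4 + c + f)
S = -48 (S = -4 + 20 - 64 = -48)
P(b) = 19 (P(b) = -3 + 22 = 19)
t(p, U) = 3*U
y = 139 (y = -5 - 3*(-48) = -5 + 144 = 139)
(y - 2286)/(t(31, 15) + P(32)) = (139 - 2286)/(3*15 + 19) = -2147/(45 + 19) = -2147/64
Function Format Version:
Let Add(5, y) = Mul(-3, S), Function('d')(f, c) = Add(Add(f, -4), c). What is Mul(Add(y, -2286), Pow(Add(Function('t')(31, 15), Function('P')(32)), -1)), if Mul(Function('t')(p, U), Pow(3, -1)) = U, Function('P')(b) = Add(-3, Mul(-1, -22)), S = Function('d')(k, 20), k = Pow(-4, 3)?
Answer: Rational(-2147, 64) ≈ -33.547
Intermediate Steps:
k = -64
Function('d')(f, c) = Add(-4, c, f) (Function('d')(f, c) = Add(Add(-4, f), c) = Add(-4, c, f))
S = -48 (S = Add(-4, 20, -64) = -48)
Function('P')(b) = 19 (Function('P')(b) = Add(-3, 22) = 19)
Function('t')(p, U) = Mul(3, U)
y = 139 (y = Add(-5, Mul(-3, -48)) = Add(-5, 144) = 139)
Mul(Add(y, -2286), Pow(Add(Function('t')(31, 15), Function('P')(32)), -1)) = Mul(Add(139, -2286), Pow(Add(Mul(3, 15), 19), -1)) = Mul(-2147, Pow(Add(45, 19), -1)) = Mul(-2147, Pow(64, -1)) = Mul(-2147, Rational(1, 64)) = Rational(-2147, 64)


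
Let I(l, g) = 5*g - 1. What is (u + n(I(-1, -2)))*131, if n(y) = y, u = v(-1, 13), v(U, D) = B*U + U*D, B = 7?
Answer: -4061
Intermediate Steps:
I(l, g) = -1 + 5*g
v(U, D) = 7*U + D*U (v(U, D) = 7*U + U*D = 7*U + D*U)
u = -20 (u = -(7 + 13) = -1*20 = -20)
(u + n(I(-1, -2)))*131 = (-20 + (-1 + 5*(-2)))*131 = (-20 + (-1 - 10))*131 = (-20 - 11)*131 = -31*131 = -4061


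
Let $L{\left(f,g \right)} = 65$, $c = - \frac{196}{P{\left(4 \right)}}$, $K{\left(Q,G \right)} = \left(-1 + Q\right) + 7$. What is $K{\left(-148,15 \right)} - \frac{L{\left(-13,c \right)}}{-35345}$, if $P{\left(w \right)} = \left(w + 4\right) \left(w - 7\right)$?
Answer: $- \frac{1003785}{7069} \approx -142.0$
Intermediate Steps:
$K{\left(Q,G \right)} = 6 + Q$
$P{\left(w \right)} = \left(-7 + w\right) \left(4 + w\right)$ ($P{\left(w \right)} = \left(4 + w\right) \left(-7 + w\right) = \left(-7 + w\right) \left(4 + w\right)$)
$c = \frac{49}{6}$ ($c = - \frac{196}{-28 + 4^{2} - 12} = - \frac{196}{-28 + 16 - 12} = - \frac{196}{-24} = \left(-196\right) \left(- \frac{1}{24}\right) = \frac{49}{6} \approx 8.1667$)
$K{\left(-148,15 \right)} - \frac{L{\left(-13,c \right)}}{-35345} = \left(6 - 148\right) - \frac{65}{-35345} = -142 - 65 \left(- \frac{1}{35345}\right) = -142 - - \frac{13}{7069} = -142 + \frac{13}{7069} = - \frac{1003785}{7069}$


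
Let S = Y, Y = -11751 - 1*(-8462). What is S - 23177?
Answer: -26466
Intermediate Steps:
Y = -3289 (Y = -11751 + 8462 = -3289)
S = -3289
S - 23177 = -3289 - 23177 = -26466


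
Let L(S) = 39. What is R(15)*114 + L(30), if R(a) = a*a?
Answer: 25689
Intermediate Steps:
R(a) = a²
R(15)*114 + L(30) = 15²*114 + 39 = 225*114 + 39 = 25650 + 39 = 25689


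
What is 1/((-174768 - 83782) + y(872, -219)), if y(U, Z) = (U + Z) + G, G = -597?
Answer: -1/258494 ≈ -3.8686e-6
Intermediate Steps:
y(U, Z) = -597 + U + Z (y(U, Z) = (U + Z) - 597 = -597 + U + Z)
1/((-174768 - 83782) + y(872, -219)) = 1/((-174768 - 83782) + (-597 + 872 - 219)) = 1/(-258550 + 56) = 1/(-258494) = -1/258494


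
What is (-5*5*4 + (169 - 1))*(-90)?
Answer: -6120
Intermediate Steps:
(-5*5*4 + (169 - 1))*(-90) = (-25*4 + 168)*(-90) = (-100 + 168)*(-90) = 68*(-90) = -6120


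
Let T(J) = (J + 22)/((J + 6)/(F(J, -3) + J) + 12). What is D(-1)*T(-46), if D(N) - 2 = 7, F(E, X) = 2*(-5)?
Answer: -1512/89 ≈ -16.989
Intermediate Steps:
F(E, X) = -10
T(J) = (22 + J)/(12 + (6 + J)/(-10 + J)) (T(J) = (J + 22)/((J + 6)/(-10 + J) + 12) = (22 + J)/((6 + J)/(-10 + J) + 12) = (22 + J)/(12 + (6 + J)/(-10 + J)))
D(N) = 9 (D(N) = 2 + 7 = 9)
D(-1)*T(-46) = 9*((-220 + (-46)² + 12*(-46))/(-114 + 13*(-46))) = 9*((-220 + 2116 - 552)/(-114 - 598)) = 9*(1344/(-712)) = 9*(-1/712*1344) = 9*(-168/89) = -1512/89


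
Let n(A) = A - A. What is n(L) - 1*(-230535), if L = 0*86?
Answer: 230535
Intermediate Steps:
L = 0
n(A) = 0
n(L) - 1*(-230535) = 0 - 1*(-230535) = 0 + 230535 = 230535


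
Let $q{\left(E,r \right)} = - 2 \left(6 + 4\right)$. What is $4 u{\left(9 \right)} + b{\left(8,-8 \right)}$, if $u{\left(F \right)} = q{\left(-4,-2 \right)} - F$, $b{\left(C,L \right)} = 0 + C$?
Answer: $-108$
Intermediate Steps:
$q{\left(E,r \right)} = -20$ ($q{\left(E,r \right)} = \left(-2\right) 10 = -20$)
$b{\left(C,L \right)} = C$
$u{\left(F \right)} = -20 - F$
$4 u{\left(9 \right)} + b{\left(8,-8 \right)} = 4 \left(-20 - 9\right) + 8 = 4 \left(-29\right) + 8 = -116 + 8 = -108$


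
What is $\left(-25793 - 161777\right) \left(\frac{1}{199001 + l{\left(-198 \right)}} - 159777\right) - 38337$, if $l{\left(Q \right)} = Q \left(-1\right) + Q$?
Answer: $\frac{5963927346192983}{199001} \approx 2.9969 \cdot 10^{10}$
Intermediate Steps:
$l{\left(Q \right)} = 0$ ($l{\left(Q \right)} = - Q + Q = 0$)
$\left(-25793 - 161777\right) \left(\frac{1}{199001 + l{\left(-198 \right)}} - 159777\right) - 38337 = \left(-25793 - 161777\right) \left(\frac{1}{199001 + 0} - 159777\right) - 38337 = - 187570 \left(\frac{1}{199001} - 159777\right) - 38337 = \left(-187570\right) \left(- \frac{31795782776}{199001}\right) - 38337 = \frac{5963934975294320}{199001} - 38337 = \frac{5963927346192983}{199001}$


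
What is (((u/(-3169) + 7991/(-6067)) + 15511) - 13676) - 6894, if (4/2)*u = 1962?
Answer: -97297243263/19226323 ≈ -5060.6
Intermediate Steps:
u = 981 (u = (½)*1962 = 981)
(((u/(-3169) + 7991/(-6067)) + 15511) - 13676) - 6894 = (((981/(-3169) + 7991/(-6067)) + 15511) - 13676) - 6894 = (((981*(-1/3169) + 7991*(-1/6067)) + 15511) - 13676) - 6894 = (((-981/3169 - 7991/6067) + 15511) - 13676) - 6894 = ((-31275206/19226323 + 15511) - 13676) - 6894 = (298188220847/19226323 - 13676) - 6894 = 35249027499/19226323 - 6894 = -97297243263/19226323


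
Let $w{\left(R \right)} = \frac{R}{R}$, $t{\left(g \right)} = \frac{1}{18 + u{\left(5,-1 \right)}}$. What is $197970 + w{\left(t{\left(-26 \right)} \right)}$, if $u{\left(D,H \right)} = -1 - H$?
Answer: $197971$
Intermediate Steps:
$t{\left(g \right)} = \frac{1}{18}$ ($t{\left(g \right)} = \frac{1}{18 - 0} = \frac{1}{18 + \left(-1 + 1\right)} = \frac{1}{18 + 0} = \frac{1}{18}$)
$w{\left(R \right)} = 1$
$197970 + w{\left(t{\left(-26 \right)} \right)} = 197970 + 1 = 197971$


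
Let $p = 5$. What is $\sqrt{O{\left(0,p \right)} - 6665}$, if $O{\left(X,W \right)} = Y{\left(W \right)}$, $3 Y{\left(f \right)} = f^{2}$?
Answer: $\frac{i \sqrt{59910}}{3} \approx 81.588 i$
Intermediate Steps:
$Y{\left(f \right)} = \frac{f^{2}}{3}$
$O{\left(X,W \right)} = \frac{W^{2}}{3}$
$\sqrt{O{\left(0,p \right)} - 6665} = \sqrt{\frac{5^{2}}{3} - 6665} = \sqrt{\frac{1}{3} \cdot 25 - 6665} = \sqrt{\frac{25}{3} - 6665} = \sqrt{- \frac{19970}{3}} = \frac{i \sqrt{59910}}{3}$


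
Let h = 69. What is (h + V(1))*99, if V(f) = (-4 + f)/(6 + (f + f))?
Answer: 54351/8 ≈ 6793.9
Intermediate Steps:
V(f) = (-4 + f)/(6 + 2*f)
(h + V(1))*99 = (69 + (-4 + 1)/(2*(3 + 1)))*99 = (69 + (1/2)*(-3)/4)*99 = (69 + (1/2)*(1/4)*(-3))*99 = (69 - 3/8)*99 = (549/8)*99 = 54351/8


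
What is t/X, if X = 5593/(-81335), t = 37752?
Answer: -3070558920/5593 ≈ -5.4900e+5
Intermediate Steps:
X = -5593/81335 (X = 5593*(-1/81335) = -5593/81335 ≈ -0.068765)
t/X = 37752/(-5593/81335) = 37752*(-81335/5593) = -3070558920/5593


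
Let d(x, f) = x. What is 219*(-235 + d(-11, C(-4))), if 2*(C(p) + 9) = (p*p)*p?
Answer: -53874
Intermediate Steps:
C(p) = -9 + p**3/2 (C(p) = -9 + ((p*p)*p)/2 = -9 + (p**2*p)/2 = -9 + p**3/2)
219*(-235 + d(-11, C(-4))) = 219*(-235 - 11) = 219*(-246) = -53874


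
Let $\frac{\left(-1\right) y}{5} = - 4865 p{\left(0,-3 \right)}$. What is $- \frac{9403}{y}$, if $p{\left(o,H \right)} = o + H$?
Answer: $\frac{9403}{72975} \approx 0.12885$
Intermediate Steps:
$p{\left(o,H \right)} = H + o$
$y = -72975$ ($y = - 5 \left(- 4865 \left(-3 + 0\right)\right) = - 5 \left(\left(-4865\right) \left(-3\right)\right) = \left(-5\right) 14595 = -72975$)
$- \frac{9403}{y} = - \frac{9403}{-72975} = \left(-9403\right) \left(- \frac{1}{72975}\right) = \frac{9403}{72975}$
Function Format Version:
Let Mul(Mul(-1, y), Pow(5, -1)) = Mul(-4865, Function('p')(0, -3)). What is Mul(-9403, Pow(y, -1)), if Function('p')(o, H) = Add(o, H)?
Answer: Rational(9403, 72975) ≈ 0.12885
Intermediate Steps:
Function('p')(o, H) = Add(H, o)
y = -72975 (y = Mul(-5, Mul(-4865, Add(-3, 0))) = Mul(-5, Mul(-4865, -3)) = Mul(-5, 14595) = -72975)
Mul(-9403, Pow(y, -1)) = Mul(-9403, Pow(-72975, -1)) = Mul(-9403, Rational(-1, 72975)) = Rational(9403, 72975)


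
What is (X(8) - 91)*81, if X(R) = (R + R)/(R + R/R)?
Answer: -7227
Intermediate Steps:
X(R) = 2*R/(1 + R) (X(R) = (2*R)/(R + 1) = (2*R)/(1 + R) = 2*R/(1 + R))
(X(8) - 91)*81 = (2*8/(1 + 8) - 91)*81 = (2*8/9 - 91)*81 = (2*8*(1/9) - 91)*81 = (16/9 - 91)*81 = -803/9*81 = -7227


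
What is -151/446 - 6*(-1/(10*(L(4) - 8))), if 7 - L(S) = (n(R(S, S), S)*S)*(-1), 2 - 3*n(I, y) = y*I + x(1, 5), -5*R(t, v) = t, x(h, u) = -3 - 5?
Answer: -11195/37018 ≈ -0.30242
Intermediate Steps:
x(h, u) = -8
R(t, v) = -t/5
n(I, y) = 10/3 - I*y/3 (n(I, y) = ⅔ - (y*I - 8)/3 = ⅔ - (I*y - 8)/3 = ⅔ - (-8 + I*y)/3 = ⅔ + (8/3 - I*y/3) = 10/3 - I*y/3)
L(S) = 7 + S*(10/3 + S²/15) (L(S) = 7 - (10/3 - (-S/5)*S/3)*S*(-1) = 7 - (10/3 + S²/15)*S*(-1) = 7 - S*(10/3 + S²/15)*(-1) = 7 - (-1)*S*(10/3 + S²/15) = 7 + S*(10/3 + S²/15))
-151/446 - 6*(-1/(10*(L(4) - 8))) = -151/446 - 6*(-1/(10*((7 + (1/15)*4³ + (10/3)*4) - 8))) = -151*1/446 - 6*(-1/(10*((7 + (1/15)*64 + 40/3) - 8))) = -151/446 - 6*(-1/(10*((7 + 64/15 + 40/3) - 8))) = -151/446 - 6*(-1/(10*(123/5 - 8))) = -151/446 - 6/((83/5)*(-10)) = -151/446 - 6/(-166) = -151/446 - 6*(-1/166) = -151/446 + 3/83 = -11195/37018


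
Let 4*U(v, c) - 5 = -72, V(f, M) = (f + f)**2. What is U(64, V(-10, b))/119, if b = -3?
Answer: -67/476 ≈ -0.14076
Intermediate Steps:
V(f, M) = 4*f**2 (V(f, M) = (2*f)**2 = 4*f**2)
U(v, c) = -67/4 (U(v, c) = 5/4 + (1/4)*(-72) = 5/4 - 18 = -67/4)
U(64, V(-10, b))/119 = -67/4/119 = -67/4*1/119 = -67/476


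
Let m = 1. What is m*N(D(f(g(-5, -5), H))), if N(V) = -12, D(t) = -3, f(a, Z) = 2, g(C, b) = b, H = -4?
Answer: -12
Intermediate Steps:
m*N(D(f(g(-5, -5), H))) = 1*(-12) = -12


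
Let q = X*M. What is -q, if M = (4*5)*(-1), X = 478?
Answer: 9560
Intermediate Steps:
M = -20 (M = 20*(-1) = -20)
q = -9560 (q = 478*(-20) = -9560)
-q = -1*(-9560) = 9560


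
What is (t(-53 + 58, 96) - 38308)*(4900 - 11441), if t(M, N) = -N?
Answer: 251200564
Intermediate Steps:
(t(-53 + 58, 96) - 38308)*(4900 - 11441) = (-1*96 - 38308)*(4900 - 11441) = (-96 - 38308)*(-6541) = -38404*(-6541) = 251200564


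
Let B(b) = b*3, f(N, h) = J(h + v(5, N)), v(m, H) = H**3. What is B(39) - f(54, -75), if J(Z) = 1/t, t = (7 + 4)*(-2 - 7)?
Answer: 11584/99 ≈ 117.01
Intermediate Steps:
t = -99 (t = 11*(-9) = -99)
J(Z) = -1/99 (J(Z) = 1/(-99) = -1/99)
f(N, h) = -1/99
B(b) = 3*b
B(39) - f(54, -75) = 3*39 - 1*(-1/99) = 117 + 1/99 = 11584/99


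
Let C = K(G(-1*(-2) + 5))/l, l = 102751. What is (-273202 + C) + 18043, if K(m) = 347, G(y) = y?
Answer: -26217842062/102751 ≈ -2.5516e+5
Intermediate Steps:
C = 347/102751 ≈ 0.0033771
(-273202 + C) + 18043 = (-273202 + 347/102751) + 18043 = -28071778355/102751 + 18043 = -26217842062/102751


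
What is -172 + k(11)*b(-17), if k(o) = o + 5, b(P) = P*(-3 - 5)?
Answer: 2004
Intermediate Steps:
b(P) = -8*P (b(P) = P*(-8) = -8*P)
k(o) = 5 + o
-172 + k(11)*b(-17) = -172 + (5 + 11)*(-8*(-17)) = -172 + 16*136 = -172 + 2176 = 2004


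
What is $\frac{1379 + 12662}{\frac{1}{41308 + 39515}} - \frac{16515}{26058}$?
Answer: $\frac{9857183258193}{8686} \approx 1.1348 \cdot 10^{9}$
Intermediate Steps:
$\frac{1379 + 12662}{\frac{1}{41308 + 39515}} - \frac{16515}{26058} = \frac{14041}{\frac{1}{80823}} - \frac{5505}{8686} = 14041 \frac{1}{\frac{1}{80823}} - \frac{5505}{8686} = 14041 \cdot 80823 - \frac{5505}{8686} = 1134835743 - \frac{5505}{8686} = \frac{9857183258193}{8686}$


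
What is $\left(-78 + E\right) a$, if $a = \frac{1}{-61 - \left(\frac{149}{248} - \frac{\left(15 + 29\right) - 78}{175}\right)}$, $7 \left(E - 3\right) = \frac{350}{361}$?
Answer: $\frac{1172885000}{968168427} \approx 1.2114$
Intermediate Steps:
$E = \frac{1133}{361}$ ($E = 3 + \frac{350 \cdot \frac{1}{361}}{7} = 3 + \frac{1}{7} \cdot \frac{350}{361} = 3 + \frac{50}{361} = \frac{1133}{361} \approx 3.1385$)
$a = - \frac{43400}{2681907}$ ($a = \frac{1}{-61 - \left(\frac{149}{248} - \left(44 - 78\right) \frac{1}{175}\right)} = \frac{1}{-61 - \frac{34507}{43400}} = \frac{1}{- \frac{2681907}{43400}} = - \frac{43400}{2681907} \approx -0.016183$)
$\left(-78 + E\right) a = \left(-78 + \frac{1133}{361}\right) \left(- \frac{43400}{2681907}\right) = \left(- \frac{27025}{361}\right) \left(- \frac{43400}{2681907}\right) = \frac{1172885000}{968168427}$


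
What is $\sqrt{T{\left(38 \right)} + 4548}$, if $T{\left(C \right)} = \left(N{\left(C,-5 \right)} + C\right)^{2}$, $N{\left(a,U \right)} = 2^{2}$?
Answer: $2 \sqrt{1578} \approx 79.448$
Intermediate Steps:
$N{\left(a,U \right)} = 4$
$T{\left(C \right)} = \left(4 + C\right)^{2}$
$\sqrt{T{\left(38 \right)} + 4548} = \sqrt{\left(4 + 38\right)^{2} + 4548} = \sqrt{42^{2} + 4548} = \sqrt{1764 + 4548} = \sqrt{6312} = 2 \sqrt{1578}$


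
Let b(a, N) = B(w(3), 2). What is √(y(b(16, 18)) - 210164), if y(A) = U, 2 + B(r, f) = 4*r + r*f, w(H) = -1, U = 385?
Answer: I*√209779 ≈ 458.02*I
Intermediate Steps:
B(r, f) = -2 + 4*r + f*r (B(r, f) = -2 + (4*r + r*f) = -2 + (4*r + f*r) = -2 + 4*r + f*r)
b(a, N) = -8 (b(a, N) = -2 + 4*(-1) + 2*(-1) = -2 - 4 - 2 = -8)
y(A) = 385
√(y(b(16, 18)) - 210164) = √(385 - 210164) = √(-209779) = I*√209779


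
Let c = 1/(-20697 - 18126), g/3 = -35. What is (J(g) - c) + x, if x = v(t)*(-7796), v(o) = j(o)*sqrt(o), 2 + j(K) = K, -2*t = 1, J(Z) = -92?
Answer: -3571715/38823 + 9745*I*sqrt(2) ≈ -92.0 + 13782.0*I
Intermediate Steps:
g = -105 (g = 3*(-35) = -105)
c = -1/38823 (c = 1/(-38823) = -1/38823 ≈ -2.5758e-5)
t = -1/2 (t = -1/2*1 = -1/2 ≈ -0.50000)
j(K) = -2 + K
v(o) = sqrt(o)*(-2 + o) (v(o) = (-2 + o)*sqrt(o) = sqrt(o)*(-2 + o))
x = 9745*I*sqrt(2) (x = (sqrt(-1/2)*(-2 - 1/2))*(-7796) = ((I*sqrt(2)/2)*(-5/2))*(-7796) = -5*I*sqrt(2)/4*(-7796) = 9745*I*sqrt(2) ≈ 13782.0*I)
(J(g) - c) + x = (-92 - 1*(-1/38823)) + 9745*I*sqrt(2) = (-92 + 1/38823) + 9745*I*sqrt(2) = -3571715/38823 + 9745*I*sqrt(2)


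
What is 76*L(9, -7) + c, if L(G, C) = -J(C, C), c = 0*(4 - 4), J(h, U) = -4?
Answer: 304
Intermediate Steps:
c = 0 (c = 0*0 = 0)
L(G, C) = 4 (L(G, C) = -1*(-4) = 4)
76*L(9, -7) + c = 76*4 + 0 = 304 + 0 = 304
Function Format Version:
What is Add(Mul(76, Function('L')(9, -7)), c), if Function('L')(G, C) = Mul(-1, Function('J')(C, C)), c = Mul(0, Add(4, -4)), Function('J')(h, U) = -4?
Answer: 304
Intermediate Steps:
c = 0 (c = Mul(0, 0) = 0)
Function('L')(G, C) = 4 (Function('L')(G, C) = Mul(-1, -4) = 4)
Add(Mul(76, Function('L')(9, -7)), c) = Add(Mul(76, 4), 0) = Add(304, 0) = 304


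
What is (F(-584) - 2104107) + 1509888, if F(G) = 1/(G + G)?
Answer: -694047793/1168 ≈ -5.9422e+5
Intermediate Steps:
F(G) = 1/(2*G)
(F(-584) - 2104107) + 1509888 = ((½)/(-584) - 2104107) + 1509888 = ((½)*(-1/584) - 2104107) + 1509888 = (-1/1168 - 2104107) + 1509888 = -2457596977/1168 + 1509888 = -694047793/1168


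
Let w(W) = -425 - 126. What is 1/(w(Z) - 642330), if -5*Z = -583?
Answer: -1/642881 ≈ -1.5555e-6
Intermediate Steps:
Z = 583/5 (Z = -1/5*(-583) = 583/5 ≈ 116.60)
w(W) = -551
1/(w(Z) - 642330) = 1/(-551 - 642330) = 1/(-642881) = -1/642881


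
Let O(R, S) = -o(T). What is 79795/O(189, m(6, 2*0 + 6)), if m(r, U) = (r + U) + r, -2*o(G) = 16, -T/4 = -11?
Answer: 79795/8 ≈ 9974.4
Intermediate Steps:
T = 44 (T = -4*(-11) = 44)
o(G) = -8 (o(G) = -½*16 = -8)
m(r, U) = U + 2*r (m(r, U) = (U + r) + r = U + 2*r)
O(R, S) = 8 (O(R, S) = -1*(-8) = 8)
79795/O(189, m(6, 2*0 + 6)) = 79795/8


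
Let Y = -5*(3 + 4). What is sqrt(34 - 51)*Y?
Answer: -35*I*sqrt(17) ≈ -144.31*I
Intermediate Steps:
Y = -35 (Y = -5*7 = -35)
sqrt(34 - 51)*Y = sqrt(34 - 51)*(-35) = sqrt(-17)*(-35) = (I*sqrt(17))*(-35) = -35*I*sqrt(17)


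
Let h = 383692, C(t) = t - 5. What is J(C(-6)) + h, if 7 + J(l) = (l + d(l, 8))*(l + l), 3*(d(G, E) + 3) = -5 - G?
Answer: 383949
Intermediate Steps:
C(t) = -5 + t
d(G, E) = -14/3 - G/3 (d(G, E) = -3 + (-5 - G)/3 = -3 + (-5/3 - G/3) = -14/3 - G/3)
J(l) = -7 + 2*l*(-14/3 + 2*l/3) (J(l) = -7 + (l + (-14/3 - l/3))*(l + l) = -7 + (-14/3 + 2*l/3)*(2*l) = -7 + 2*l*(-14/3 + 2*l/3))
J(C(-6)) + h = (-7 - 28*(-5 - 6)/3 + 4*(-5 - 6)²/3) + 383692 = (-7 - 28/3*(-11) + (4/3)*(-11)²) + 383692 = (-7 + 308/3 + (4/3)*121) + 383692 = (-7 + 308/3 + 484/3) + 383692 = 257 + 383692 = 383949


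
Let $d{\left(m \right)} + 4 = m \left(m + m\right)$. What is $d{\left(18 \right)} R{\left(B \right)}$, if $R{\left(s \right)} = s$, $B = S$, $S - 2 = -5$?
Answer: $-1932$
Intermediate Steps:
$S = -3$ ($S = 2 - 5 = -3$)
$B = -3$
$d{\left(m \right)} = -4 + 2 m^{2}$ ($d{\left(m \right)} = -4 + m \left(m + m\right) = -4 + m 2 m = -4 + 2 m^{2}$)
$d{\left(18 \right)} R{\left(B \right)} = \left(-4 + 2 \cdot 18^{2}\right) \left(-3\right) = \left(-4 + 2 \cdot 324\right) \left(-3\right) = \left(-4 + 648\right) \left(-3\right) = 644 \left(-3\right) = -1932$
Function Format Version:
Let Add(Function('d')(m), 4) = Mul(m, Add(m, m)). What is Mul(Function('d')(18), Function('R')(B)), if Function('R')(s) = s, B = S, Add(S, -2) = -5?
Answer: -1932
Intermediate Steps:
S = -3 (S = Add(2, -5) = -3)
B = -3
Function('d')(m) = Add(-4, Mul(2, Pow(m, 2))) (Function('d')(m) = Add(-4, Mul(m, Add(m, m))) = Add(-4, Mul(m, Mul(2, m))) = Add(-4, Mul(2, Pow(m, 2))))
Mul(Function('d')(18), Function('R')(B)) = Mul(Add(-4, Mul(2, Pow(18, 2))), -3) = Mul(Add(-4, Mul(2, 324)), -3) = Mul(Add(-4, 648), -3) = Mul(644, -3) = -1932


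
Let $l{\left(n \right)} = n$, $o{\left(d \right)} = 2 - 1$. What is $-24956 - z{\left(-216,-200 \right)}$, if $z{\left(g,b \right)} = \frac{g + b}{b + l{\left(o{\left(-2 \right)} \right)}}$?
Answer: $- \frac{4966660}{199} \approx -24958.0$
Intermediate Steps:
$o{\left(d \right)} = 1$
$z{\left(g,b \right)} = \frac{b + g}{1 + b}$ ($z{\left(g,b \right)} = \frac{g + b}{b + 1} = \frac{b + g}{1 + b}$)
$-24956 - z{\left(-216,-200 \right)} = -24956 - \frac{-200 - 216}{1 - 200} = -24956 - \frac{1}{-199} \left(-416\right) = -24956 - \left(- \frac{1}{199}\right) \left(-416\right) = -24956 - \frac{416}{199} = - \frac{4966660}{199}$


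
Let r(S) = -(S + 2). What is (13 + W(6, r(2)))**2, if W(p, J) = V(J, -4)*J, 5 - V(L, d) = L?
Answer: 529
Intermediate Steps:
r(S) = -2 - S (r(S) = -(2 + S) = -2 - S)
V(L, d) = 5 - L
W(p, J) = J*(5 - J) (W(p, J) = (5 - J)*J = J*(5 - J))
(13 + W(6, r(2)))**2 = (13 + (-2 - 1*2)*(5 - (-2 - 1*2)))**2 = (13 + (-2 - 2)*(5 - (-2 - 2)))**2 = (13 - 4*(5 - 1*(-4)))**2 = (13 - 4*(5 + 4))**2 = (13 - 4*9)**2 = (13 - 36)**2 = (-23)**2 = 529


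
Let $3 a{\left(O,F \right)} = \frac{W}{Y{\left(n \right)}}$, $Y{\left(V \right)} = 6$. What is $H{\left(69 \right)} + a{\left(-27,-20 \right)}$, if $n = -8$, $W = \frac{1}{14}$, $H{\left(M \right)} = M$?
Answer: $\frac{17389}{252} \approx 69.004$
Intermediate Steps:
$W = \frac{1}{14} \approx 0.071429$
$a{\left(O,F \right)} = \frac{1}{252}$ ($a{\left(O,F \right)} = \frac{\frac{1}{14} \cdot \frac{1}{6}}{3} = \frac{1}{3} \cdot \frac{1}{84} = \frac{1}{252}$)
$H{\left(69 \right)} + a{\left(-27,-20 \right)} = 69 + \frac{1}{252} = \frac{17389}{252}$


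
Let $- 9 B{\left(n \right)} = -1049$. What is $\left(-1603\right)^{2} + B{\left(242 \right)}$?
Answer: $\frac{23127530}{9} \approx 2.5697 \cdot 10^{6}$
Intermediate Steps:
$B{\left(n \right)} = \frac{1049}{9}$ ($B{\left(n \right)} = \left(- \frac{1}{9}\right) \left(-1049\right) = \frac{1049}{9}$)
$\left(-1603\right)^{2} + B{\left(242 \right)} = \left(-1603\right)^{2} + \frac{1049}{9} = 2569609 + \frac{1049}{9} = \frac{23127530}{9}$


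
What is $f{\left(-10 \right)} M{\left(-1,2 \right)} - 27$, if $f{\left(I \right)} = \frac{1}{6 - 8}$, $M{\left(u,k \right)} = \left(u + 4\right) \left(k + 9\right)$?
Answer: $- \frac{87}{2} \approx -43.5$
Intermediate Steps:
$M{\left(u,k \right)} = \left(4 + u\right) \left(9 + k\right)$
$f{\left(I \right)} = - \frac{1}{2}$ ($f{\left(I \right)} = \frac{1}{-2} = - \frac{1}{2}$)
$f{\left(-10 \right)} M{\left(-1,2 \right)} - 27 = - \frac{36 + 4 \cdot 2 + 9 \left(-1\right) + 2 \left(-1\right)}{2} - 27 = - \frac{36 + 8 - 9 - 2}{2} - 27 = \left(- \frac{1}{2}\right) 33 - 27 = - \frac{33}{2} - 27 = - \frac{87}{2}$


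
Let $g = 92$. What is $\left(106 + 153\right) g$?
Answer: $23828$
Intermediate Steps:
$\left(106 + 153\right) g = \left(106 + 153\right) 92 = 259 \cdot 92 = 23828$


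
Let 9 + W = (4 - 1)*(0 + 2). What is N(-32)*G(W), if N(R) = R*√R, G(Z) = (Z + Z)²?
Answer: -4608*I*√2 ≈ -6516.7*I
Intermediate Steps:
W = -3 (W = -9 + (4 - 1)*(0 + 2) = -9 + 3*2 = -9 + 6 = -3)
G(Z) = 4*Z² (G(Z) = (2*Z)² = 4*Z²)
N(R) = R^(3/2)
N(-32)*G(W) = (-32)^(3/2)*(4*(-3)²) = (-128*I*√2)*(4*9) = -128*I*√2*36 = -4608*I*√2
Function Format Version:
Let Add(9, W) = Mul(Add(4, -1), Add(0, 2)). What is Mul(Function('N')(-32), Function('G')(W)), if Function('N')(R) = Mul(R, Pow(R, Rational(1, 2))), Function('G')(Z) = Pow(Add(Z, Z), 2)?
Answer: Mul(-4608, I, Pow(2, Rational(1, 2))) ≈ Mul(-6516.7, I)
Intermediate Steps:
W = -3 (W = Add(-9, Mul(Add(4, -1), Add(0, 2))) = Add(-9, Mul(3, 2)) = Add(-9, 6) = -3)
Function('G')(Z) = Mul(4, Pow(Z, 2)) (Function('G')(Z) = Pow(Mul(2, Z), 2) = Mul(4, Pow(Z, 2)))
Function('N')(R) = Pow(R, Rational(3, 2))
Mul(Function('N')(-32), Function('G')(W)) = Mul(Pow(-32, Rational(3, 2)), Mul(4, Pow(-3, 2))) = Mul(Mul(-128, I, Pow(2, Rational(1, 2))), Mul(4, 9)) = Mul(Mul(-128, I, Pow(2, Rational(1, 2))), 36) = Mul(-4608, I, Pow(2, Rational(1, 2)))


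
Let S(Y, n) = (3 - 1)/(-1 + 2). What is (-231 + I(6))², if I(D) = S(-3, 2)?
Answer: 52441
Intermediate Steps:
S(Y, n) = 2 (S(Y, n) = 2/1 = 2*1 = 2)
I(D) = 2
(-231 + I(6))² = (-231 + 2)² = (-229)² = 52441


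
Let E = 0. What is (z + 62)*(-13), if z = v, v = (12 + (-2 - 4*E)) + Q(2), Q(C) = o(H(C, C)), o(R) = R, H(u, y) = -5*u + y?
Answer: -832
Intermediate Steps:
H(u, y) = y - 5*u
Q(C) = -4*C (Q(C) = C - 5*C = -4*C)
v = 2 (v = (12 + (-2 - 4*0)) - 4*2 = (12 + (-2 + 0)) - 8 = (12 - 2) - 8 = 10 - 8 = 2)
z = 2
(z + 62)*(-13) = (2 + 62)*(-13) = 64*(-13) = -832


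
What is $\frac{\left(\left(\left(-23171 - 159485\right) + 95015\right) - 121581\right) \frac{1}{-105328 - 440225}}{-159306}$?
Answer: $- \frac{104611}{43454933109} \approx -2.4073 \cdot 10^{-6}$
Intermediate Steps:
$\frac{\left(\left(\left(-23171 - 159485\right) + 95015\right) - 121581\right) \frac{1}{-105328 - 440225}}{-159306} = \frac{\left(-182656 + 95015\right) - 121581}{-545553} \left(- \frac{1}{159306}\right) = \left(-87641 - 121581\right) \left(- \frac{1}{545553}\right) \left(- \frac{1}{159306}\right) = \left(-209222\right) \left(- \frac{1}{545553}\right) \left(- \frac{1}{159306}\right) = \frac{209222}{545553} \left(- \frac{1}{159306}\right) = - \frac{104611}{43454933109}$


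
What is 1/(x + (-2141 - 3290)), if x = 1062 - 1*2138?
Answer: -1/6507 ≈ -0.00015368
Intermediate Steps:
x = -1076 (x = 1062 - 2138 = -1076)
1/(x + (-2141 - 3290)) = 1/(-1076 + (-2141 - 3290)) = 1/(-1076 - 5431) = 1/(-6507) = -1/6507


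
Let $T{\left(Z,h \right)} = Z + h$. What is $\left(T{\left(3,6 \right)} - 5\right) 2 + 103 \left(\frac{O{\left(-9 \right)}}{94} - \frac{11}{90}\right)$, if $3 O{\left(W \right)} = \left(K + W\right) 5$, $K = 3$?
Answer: $- \frac{65761}{4230} \approx -15.546$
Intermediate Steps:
$O{\left(W \right)} = 5 + \frac{5 W}{3}$ ($O{\left(W \right)} = \frac{\left(3 + W\right) 5}{3} = \frac{15 + 5 W}{3} = 5 + \frac{5 W}{3}$)
$\left(T{\left(3,6 \right)} - 5\right) 2 + 103 \left(\frac{O{\left(-9 \right)}}{94} - \frac{11}{90}\right) = \left(\left(3 + 6\right) - 5\right) 2 + 103 \left(\frac{5 + \frac{5}{3} \left(-9\right)}{94} - \frac{11}{90}\right) = \left(9 - 5\right) 2 + 103 \left(\left(5 - 15\right) \frac{1}{94} - \frac{11}{90}\right) = 4 \cdot 2 + 103 \left(\left(-10\right) \frac{1}{94} - \frac{11}{90}\right) = 8 + 103 \left(- \frac{5}{47} - \frac{11}{90}\right) = 8 + 103 \left(- \frac{967}{4230}\right) = 8 - \frac{99601}{4230} = - \frac{65761}{4230}$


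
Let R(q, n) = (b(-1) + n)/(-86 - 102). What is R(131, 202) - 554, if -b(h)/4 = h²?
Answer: -52175/94 ≈ -555.05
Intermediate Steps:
b(h) = -4*h²
R(q, n) = 1/47 - n/188 (R(q, n) = (-4*(-1)² + n)/(-86 - 102) = (-4*1 + n)/(-188) = (-4 + n)*(-1/188) = 1/47 - n/188)
R(131, 202) - 554 = (1/47 - 1/188*202) - 554 = (1/47 - 101/94) - 554 = -99/94 - 554 = -52175/94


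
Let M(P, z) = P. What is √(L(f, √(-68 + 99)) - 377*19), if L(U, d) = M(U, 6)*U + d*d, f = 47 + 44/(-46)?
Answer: I*√2651347/23 ≈ 70.795*I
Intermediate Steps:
f = 1059/23 (f = 47 + 44*(-1/46) = 47 - 22/23 = 1059/23 ≈ 46.043)
L(U, d) = U² + d² (L(U, d) = U*U + d*d = U² + d²)
√(L(f, √(-68 + 99)) - 377*19) = √(((1059/23)² + (√(-68 + 99))²) - 377*19) = √((1121481/529 + (√31)²) - 7163) = √((1121481/529 + 31) - 7163) = √(1137880/529 - 7163) = √(-2651347/529) = I*√2651347/23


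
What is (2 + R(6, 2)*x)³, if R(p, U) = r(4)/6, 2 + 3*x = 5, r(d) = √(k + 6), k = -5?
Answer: 2197/216 ≈ 10.171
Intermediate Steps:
r(d) = 1 (r(d) = √(-5 + 6) = √1 = 1)
x = 1 (x = -⅔ + (⅓)*5 = -⅔ + 5/3 = 1)
R(p, U) = ⅙ (R(p, U) = 1/6 = 1*(⅙) = ⅙)
(2 + R(6, 2)*x)³ = (2 + (⅙)*1)³ = (2 + ⅙)³ = (13/6)³ = 2197/216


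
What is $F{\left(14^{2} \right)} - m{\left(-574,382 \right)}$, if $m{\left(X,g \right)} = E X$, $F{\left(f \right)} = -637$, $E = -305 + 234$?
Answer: $-41391$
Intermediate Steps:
$E = -71$
$m{\left(X,g \right)} = - 71 X$
$F{\left(14^{2} \right)} - m{\left(-574,382 \right)} = -637 - \left(-71\right) \left(-574\right) = -637 - 40754 = -41391$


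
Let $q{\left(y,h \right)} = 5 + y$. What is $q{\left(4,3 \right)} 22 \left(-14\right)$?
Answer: $-2772$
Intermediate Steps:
$q{\left(4,3 \right)} 22 \left(-14\right) = \left(5 + 4\right) 22 \left(-14\right) = 9 \cdot 22 \left(-14\right) = 198 \left(-14\right) = -2772$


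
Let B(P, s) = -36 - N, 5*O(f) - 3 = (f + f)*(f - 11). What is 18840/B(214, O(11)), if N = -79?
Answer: 18840/43 ≈ 438.14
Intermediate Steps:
O(f) = ⅗ + 2*f*(-11 + f)/5 (O(f) = ⅗ + ((f + f)*(f - 11))/5 = ⅗ + ((2*f)*(-11 + f))/5 = ⅗ + (2*f*(-11 + f))/5 = ⅗ + 2*f*(-11 + f)/5)
B(P, s) = 43 (B(P, s) = -36 - 1*(-79) = -36 + 79 = 43)
18840/B(214, O(11)) = 18840/43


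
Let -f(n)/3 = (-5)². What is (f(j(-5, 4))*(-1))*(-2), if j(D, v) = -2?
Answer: -150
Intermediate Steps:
f(n) = -75 (f(n) = -3*(-5)² = -3*25 = -75)
(f(j(-5, 4))*(-1))*(-2) = -75*(-1)*(-2) = 75*(-2) = -150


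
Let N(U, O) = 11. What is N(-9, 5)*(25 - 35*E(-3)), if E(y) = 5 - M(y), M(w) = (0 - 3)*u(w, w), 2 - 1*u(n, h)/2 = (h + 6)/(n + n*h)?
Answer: -5115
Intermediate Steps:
u(n, h) = 4 - 2*(6 + h)/(n + h*n) (u(n, h) = 4 - 2*(h + 6)/(n + n*h) = 4 - 2*(6 + h)/(n + h*n))
M(w) = -6*(-6 + w + 2*w²)/(w*(1 + w)) (M(w) = (0 - 3)*(2*(-6 - w + 2*w + 2*w*w)/(w*(1 + w))) = -6*(-6 - w + 2*w + 2*w²)/(w*(1 + w)) = -6*(-6 + w + 2*w²)/(w*(1 + w)))
E(y) = 5 - 6*(6 - y - 2*y²)/(y*(1 + y))
N(-9, 5)*(25 - 35*E(-3)) = 11*(25 - 35*(-36 + 11*(-3) + 17*(-3)²)/((-3)*(1 - 3))) = 11*(25 - (-35)*(-36 - 33 + 17*9)/(3*(-2))) = 11*(25 - (-35)*(-1)*(-36 - 33 + 153)/(3*2)) = 11*(25 - (-35)*(-1)*84/(3*2)) = 11*(25 - 35*14) = 11*(25 - 490) = 11*(-465) = -5115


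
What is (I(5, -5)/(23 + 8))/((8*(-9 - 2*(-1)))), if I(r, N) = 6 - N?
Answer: -11/1736 ≈ -0.0063364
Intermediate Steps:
(I(5, -5)/(23 + 8))/((8*(-9 - 2*(-1)))) = ((6 - 1*(-5))/(23 + 8))/((8*(-9 - 2*(-1)))) = ((6 + 5)/31)/((8*(-9 + 2))) = (11*(1/31))/((8*(-7))) = (11/31)/(-56) = (11/31)*(-1/56) = -11/1736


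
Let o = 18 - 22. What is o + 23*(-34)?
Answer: -786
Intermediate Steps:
o = -4
o + 23*(-34) = -4 + 23*(-34) = -4 - 782 = -786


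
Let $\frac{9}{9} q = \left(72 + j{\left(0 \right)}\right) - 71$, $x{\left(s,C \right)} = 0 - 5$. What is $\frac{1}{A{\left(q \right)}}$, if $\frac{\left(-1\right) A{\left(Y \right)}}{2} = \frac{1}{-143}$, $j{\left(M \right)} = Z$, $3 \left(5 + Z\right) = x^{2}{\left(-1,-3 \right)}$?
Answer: $\frac{143}{2} \approx 71.5$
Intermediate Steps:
$x{\left(s,C \right)} = -5$
$Z = \frac{10}{3}$ ($Z = -5 + \frac{\left(-5\right)^{2}}{3} = -5 + \frac{1}{3} \cdot 25 = -5 + \frac{25}{3} = \frac{10}{3} \approx 3.3333$)
$j{\left(M \right)} = \frac{10}{3}$
$q = \frac{13}{3}$ ($q = \left(72 + \frac{10}{3}\right) - 71 = \frac{226}{3} - 71 = \frac{13}{3} \approx 4.3333$)
$A{\left(Y \right)} = \frac{2}{143}$ ($A{\left(Y \right)} = - \frac{2}{-143} = \left(-2\right) \left(- \frac{1}{143}\right) = \frac{2}{143}$)
$\frac{1}{A{\left(q \right)}} = \frac{1}{\frac{2}{143}} = \frac{143}{2}$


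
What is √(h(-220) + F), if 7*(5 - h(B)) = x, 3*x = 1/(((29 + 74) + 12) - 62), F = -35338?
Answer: I*√43769426190/1113 ≈ 187.97*I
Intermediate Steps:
x = 1/159 (x = 1/(3*(((29 + 74) + 12) - 62)) = 1/(3*((103 + 12) - 62)) = 1/(3*(115 - 62)) = (⅓)/53 = (⅓)*(1/53) = 1/159 ≈ 0.0062893)
h(B) = 5564/1113 (h(B) = 5 - ⅐*1/159 = 5 - 1/1113 = 5564/1113)
√(h(-220) + F) = √(5564/1113 - 35338) = √(-39325630/1113) = I*√43769426190/1113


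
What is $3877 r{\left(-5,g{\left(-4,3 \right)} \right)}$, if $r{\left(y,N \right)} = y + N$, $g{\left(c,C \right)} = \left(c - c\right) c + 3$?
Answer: $-7754$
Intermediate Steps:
$g{\left(c,C \right)} = 3$ ($g{\left(c,C \right)} = 0 c + 3 = 0 + 3 = 3$)
$r{\left(y,N \right)} = N + y$
$3877 r{\left(-5,g{\left(-4,3 \right)} \right)} = 3877 \left(3 - 5\right) = 3877 \left(-2\right) = -7754$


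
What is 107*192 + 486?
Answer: 21030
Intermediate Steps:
107*192 + 486 = 20544 + 486 = 21030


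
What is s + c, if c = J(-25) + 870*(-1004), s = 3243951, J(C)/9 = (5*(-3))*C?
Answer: 2373846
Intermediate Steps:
J(C) = -135*C (J(C) = 9*((5*(-3))*C) = 9*(-15*C) = -135*C)
c = -870105 (c = -135*(-25) + 870*(-1004) = 3375 - 873480 = -870105)
s + c = 3243951 - 870105 = 2373846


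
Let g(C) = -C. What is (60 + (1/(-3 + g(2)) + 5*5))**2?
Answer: 179776/25 ≈ 7191.0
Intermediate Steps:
(60 + (1/(-3 + g(2)) + 5*5))**2 = (60 + (1/(-3 - 1*2) + 5*5))**2 = (60 + (1/(-3 - 2) + 25))**2 = (60 + (1/(-5) + 25))**2 = (60 + (-1/5 + 25))**2 = (60 + 124/5)**2 = (424/5)**2 = 179776/25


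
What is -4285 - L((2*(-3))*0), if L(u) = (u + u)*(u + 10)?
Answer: -4285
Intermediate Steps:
L(u) = 2*u*(10 + u) (L(u) = (2*u)*(10 + u) = 2*u*(10 + u))
-4285 - L((2*(-3))*0) = -4285 - 2*(2*(-3))*0*(10 + (2*(-3))*0) = -4285 - 2*(-6*0)*(10 - 6*0) = -4285 - 2*0*(10 + 0) = -4285 - 2*0*10 = -4285 - 1*0 = -4285 + 0 = -4285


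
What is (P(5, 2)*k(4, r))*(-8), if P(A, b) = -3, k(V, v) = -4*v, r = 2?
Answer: -192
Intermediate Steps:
(P(5, 2)*k(4, r))*(-8) = -(-12)*2*(-8) = -3*(-8)*(-8) = 24*(-8) = -192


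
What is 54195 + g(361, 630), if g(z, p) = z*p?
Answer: 281625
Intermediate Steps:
g(z, p) = p*z
54195 + g(361, 630) = 54195 + 630*361 = 54195 + 227430 = 281625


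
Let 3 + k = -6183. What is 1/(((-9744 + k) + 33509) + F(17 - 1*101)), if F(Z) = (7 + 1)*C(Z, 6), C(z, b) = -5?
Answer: 1/17539 ≈ 5.7016e-5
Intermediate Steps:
k = -6186 (k = -3 - 6183 = -6186)
F(Z) = -40 (F(Z) = (7 + 1)*(-5) = 8*(-5) = -40)
1/(((-9744 + k) + 33509) + F(17 - 1*101)) = 1/(((-9744 - 6186) + 33509) - 40) = 1/((-15930 + 33509) - 40) = 1/(17579 - 40) = 1/17539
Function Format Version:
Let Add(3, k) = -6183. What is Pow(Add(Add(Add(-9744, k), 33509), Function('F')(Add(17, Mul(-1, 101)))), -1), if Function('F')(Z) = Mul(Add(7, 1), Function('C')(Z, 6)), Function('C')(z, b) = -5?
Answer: Rational(1, 17539) ≈ 5.7016e-5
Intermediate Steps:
k = -6186 (k = Add(-3, -6183) = -6186)
Function('F')(Z) = -40 (Function('F')(Z) = Mul(Add(7, 1), -5) = Mul(8, -5) = -40)
Pow(Add(Add(Add(-9744, k), 33509), Function('F')(Add(17, Mul(-1, 101)))), -1) = Pow(Add(Add(Add(-9744, -6186), 33509), -40), -1) = Pow(Add(Add(-15930, 33509), -40), -1) = Pow(Add(17579, -40), -1) = Pow(17539, -1) = Rational(1, 17539)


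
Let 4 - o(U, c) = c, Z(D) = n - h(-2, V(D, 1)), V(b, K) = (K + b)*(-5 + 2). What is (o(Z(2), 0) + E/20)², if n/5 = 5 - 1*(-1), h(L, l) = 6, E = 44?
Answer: 961/25 ≈ 38.440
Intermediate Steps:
V(b, K) = -3*K - 3*b (V(b, K) = (K + b)*(-3) = -3*K - 3*b)
n = 30 (n = 5*(5 - 1*(-1)) = 5*(5 + 1) = 5*6 = 30)
Z(D) = 24 (Z(D) = 30 - 1*6 = 30 - 6 = 24)
o(U, c) = 4 - c
(o(Z(2), 0) + E/20)² = ((4 - 1*0) + 44/20)² = ((4 + 0) + 44*(1/20))² = (4 + 11/5)² = (31/5)² = 961/25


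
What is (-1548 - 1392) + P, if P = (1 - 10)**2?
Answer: -2859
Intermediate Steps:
P = 81 (P = (-9)**2 = 81)
(-1548 - 1392) + P = (-1548 - 1392) + 81 = -2940 + 81 = -2859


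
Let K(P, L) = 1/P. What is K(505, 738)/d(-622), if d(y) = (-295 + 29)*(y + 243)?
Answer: 1/50911070 ≈ 1.9642e-8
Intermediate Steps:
d(y) = -64638 - 266*y (d(y) = -266*(243 + y) = -64638 - 266*y)
K(505, 738)/d(-622) = 1/(505*(-64638 - 266*(-622))) = 1/(505*(-64638 + 165452)) = (1/505)/100814 = (1/505)*(1/100814) = 1/50911070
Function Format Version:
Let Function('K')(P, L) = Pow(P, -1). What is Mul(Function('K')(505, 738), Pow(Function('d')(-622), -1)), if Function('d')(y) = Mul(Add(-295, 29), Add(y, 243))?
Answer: Rational(1, 50911070) ≈ 1.9642e-8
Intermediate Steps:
Function('d')(y) = Add(-64638, Mul(-266, y)) (Function('d')(y) = Mul(-266, Add(243, y)) = Add(-64638, Mul(-266, y)))
Mul(Function('K')(505, 738), Pow(Function('d')(-622), -1)) = Mul(Pow(505, -1), Pow(Add(-64638, Mul(-266, -622)), -1)) = Mul(Rational(1, 505), Pow(Add(-64638, 165452), -1)) = Mul(Rational(1, 505), Pow(100814, -1)) = Mul(Rational(1, 505), Rational(1, 100814)) = Rational(1, 50911070)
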